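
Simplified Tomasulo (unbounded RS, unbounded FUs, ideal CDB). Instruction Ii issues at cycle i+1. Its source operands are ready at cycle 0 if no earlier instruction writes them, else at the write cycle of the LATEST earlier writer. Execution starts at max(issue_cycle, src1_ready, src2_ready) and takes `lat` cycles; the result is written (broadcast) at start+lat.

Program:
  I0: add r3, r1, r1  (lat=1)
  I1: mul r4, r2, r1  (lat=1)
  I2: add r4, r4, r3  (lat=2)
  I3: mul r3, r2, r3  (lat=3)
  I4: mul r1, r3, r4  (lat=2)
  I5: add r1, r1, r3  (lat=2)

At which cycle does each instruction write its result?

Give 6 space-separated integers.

I0 add r3: issue@1 deps=(None,None) exec_start@1 write@2
I1 mul r4: issue@2 deps=(None,None) exec_start@2 write@3
I2 add r4: issue@3 deps=(1,0) exec_start@3 write@5
I3 mul r3: issue@4 deps=(None,0) exec_start@4 write@7
I4 mul r1: issue@5 deps=(3,2) exec_start@7 write@9
I5 add r1: issue@6 deps=(4,3) exec_start@9 write@11

Answer: 2 3 5 7 9 11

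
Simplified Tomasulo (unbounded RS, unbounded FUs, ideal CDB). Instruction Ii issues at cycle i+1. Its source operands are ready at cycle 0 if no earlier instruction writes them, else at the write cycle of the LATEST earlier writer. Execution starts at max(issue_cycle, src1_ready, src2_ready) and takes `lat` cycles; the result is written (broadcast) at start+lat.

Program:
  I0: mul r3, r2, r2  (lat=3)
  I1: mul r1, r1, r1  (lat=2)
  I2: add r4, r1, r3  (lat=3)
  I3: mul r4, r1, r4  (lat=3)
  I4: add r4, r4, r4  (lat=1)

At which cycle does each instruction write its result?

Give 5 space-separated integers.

I0 mul r3: issue@1 deps=(None,None) exec_start@1 write@4
I1 mul r1: issue@2 deps=(None,None) exec_start@2 write@4
I2 add r4: issue@3 deps=(1,0) exec_start@4 write@7
I3 mul r4: issue@4 deps=(1,2) exec_start@7 write@10
I4 add r4: issue@5 deps=(3,3) exec_start@10 write@11

Answer: 4 4 7 10 11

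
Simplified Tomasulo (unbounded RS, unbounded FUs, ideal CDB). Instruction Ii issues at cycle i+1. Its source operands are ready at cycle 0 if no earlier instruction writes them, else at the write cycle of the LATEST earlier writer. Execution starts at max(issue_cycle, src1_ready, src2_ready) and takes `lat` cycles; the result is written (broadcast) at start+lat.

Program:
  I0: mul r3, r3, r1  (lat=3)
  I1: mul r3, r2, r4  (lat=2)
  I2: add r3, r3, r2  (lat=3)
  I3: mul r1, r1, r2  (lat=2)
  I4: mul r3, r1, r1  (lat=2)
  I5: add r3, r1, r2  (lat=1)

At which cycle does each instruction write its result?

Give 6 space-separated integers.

I0 mul r3: issue@1 deps=(None,None) exec_start@1 write@4
I1 mul r3: issue@2 deps=(None,None) exec_start@2 write@4
I2 add r3: issue@3 deps=(1,None) exec_start@4 write@7
I3 mul r1: issue@4 deps=(None,None) exec_start@4 write@6
I4 mul r3: issue@5 deps=(3,3) exec_start@6 write@8
I5 add r3: issue@6 deps=(3,None) exec_start@6 write@7

Answer: 4 4 7 6 8 7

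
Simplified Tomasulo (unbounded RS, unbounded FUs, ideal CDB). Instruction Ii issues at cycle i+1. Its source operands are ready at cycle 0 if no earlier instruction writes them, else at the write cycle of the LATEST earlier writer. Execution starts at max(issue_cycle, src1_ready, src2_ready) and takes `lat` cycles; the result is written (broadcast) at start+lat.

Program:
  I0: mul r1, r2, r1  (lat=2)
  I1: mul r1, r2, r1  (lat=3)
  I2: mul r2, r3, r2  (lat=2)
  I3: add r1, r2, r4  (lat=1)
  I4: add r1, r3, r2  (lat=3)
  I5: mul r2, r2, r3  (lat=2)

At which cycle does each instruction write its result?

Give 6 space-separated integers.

Answer: 3 6 5 6 8 8

Derivation:
I0 mul r1: issue@1 deps=(None,None) exec_start@1 write@3
I1 mul r1: issue@2 deps=(None,0) exec_start@3 write@6
I2 mul r2: issue@3 deps=(None,None) exec_start@3 write@5
I3 add r1: issue@4 deps=(2,None) exec_start@5 write@6
I4 add r1: issue@5 deps=(None,2) exec_start@5 write@8
I5 mul r2: issue@6 deps=(2,None) exec_start@6 write@8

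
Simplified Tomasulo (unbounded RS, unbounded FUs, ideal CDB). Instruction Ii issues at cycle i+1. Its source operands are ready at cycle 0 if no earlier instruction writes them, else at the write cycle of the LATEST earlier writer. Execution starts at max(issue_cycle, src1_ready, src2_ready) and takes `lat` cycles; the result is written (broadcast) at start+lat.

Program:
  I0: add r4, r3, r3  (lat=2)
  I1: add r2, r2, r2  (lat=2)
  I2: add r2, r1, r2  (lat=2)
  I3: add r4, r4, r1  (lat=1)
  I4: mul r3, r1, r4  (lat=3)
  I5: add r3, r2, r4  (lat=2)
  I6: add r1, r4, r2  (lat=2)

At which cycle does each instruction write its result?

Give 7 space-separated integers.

Answer: 3 4 6 5 8 8 9

Derivation:
I0 add r4: issue@1 deps=(None,None) exec_start@1 write@3
I1 add r2: issue@2 deps=(None,None) exec_start@2 write@4
I2 add r2: issue@3 deps=(None,1) exec_start@4 write@6
I3 add r4: issue@4 deps=(0,None) exec_start@4 write@5
I4 mul r3: issue@5 deps=(None,3) exec_start@5 write@8
I5 add r3: issue@6 deps=(2,3) exec_start@6 write@8
I6 add r1: issue@7 deps=(3,2) exec_start@7 write@9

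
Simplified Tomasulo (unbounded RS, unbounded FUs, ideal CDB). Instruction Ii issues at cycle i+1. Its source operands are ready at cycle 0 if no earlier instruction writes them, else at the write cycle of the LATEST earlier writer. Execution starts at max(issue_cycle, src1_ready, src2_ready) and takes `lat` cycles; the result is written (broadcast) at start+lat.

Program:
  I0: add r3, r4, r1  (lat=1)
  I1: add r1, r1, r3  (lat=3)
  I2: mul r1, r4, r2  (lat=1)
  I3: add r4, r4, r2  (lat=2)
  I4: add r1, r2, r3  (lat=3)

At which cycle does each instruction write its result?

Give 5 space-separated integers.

Answer: 2 5 4 6 8

Derivation:
I0 add r3: issue@1 deps=(None,None) exec_start@1 write@2
I1 add r1: issue@2 deps=(None,0) exec_start@2 write@5
I2 mul r1: issue@3 deps=(None,None) exec_start@3 write@4
I3 add r4: issue@4 deps=(None,None) exec_start@4 write@6
I4 add r1: issue@5 deps=(None,0) exec_start@5 write@8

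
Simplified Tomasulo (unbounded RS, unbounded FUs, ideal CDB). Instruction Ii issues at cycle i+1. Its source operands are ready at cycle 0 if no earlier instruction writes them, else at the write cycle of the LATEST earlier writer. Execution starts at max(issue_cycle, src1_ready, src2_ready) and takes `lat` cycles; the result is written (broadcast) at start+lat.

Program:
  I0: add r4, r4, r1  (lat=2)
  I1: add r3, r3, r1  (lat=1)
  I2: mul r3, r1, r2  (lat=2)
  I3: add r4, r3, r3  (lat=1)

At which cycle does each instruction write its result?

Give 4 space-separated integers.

I0 add r4: issue@1 deps=(None,None) exec_start@1 write@3
I1 add r3: issue@2 deps=(None,None) exec_start@2 write@3
I2 mul r3: issue@3 deps=(None,None) exec_start@3 write@5
I3 add r4: issue@4 deps=(2,2) exec_start@5 write@6

Answer: 3 3 5 6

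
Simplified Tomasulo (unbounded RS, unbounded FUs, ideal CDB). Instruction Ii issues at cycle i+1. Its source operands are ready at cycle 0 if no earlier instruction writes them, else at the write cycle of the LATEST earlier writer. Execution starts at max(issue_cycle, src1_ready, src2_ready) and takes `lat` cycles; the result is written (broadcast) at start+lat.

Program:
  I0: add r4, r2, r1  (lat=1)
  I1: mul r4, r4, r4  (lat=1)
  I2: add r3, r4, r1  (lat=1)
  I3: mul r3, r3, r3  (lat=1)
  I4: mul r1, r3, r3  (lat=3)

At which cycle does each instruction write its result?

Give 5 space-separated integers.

I0 add r4: issue@1 deps=(None,None) exec_start@1 write@2
I1 mul r4: issue@2 deps=(0,0) exec_start@2 write@3
I2 add r3: issue@3 deps=(1,None) exec_start@3 write@4
I3 mul r3: issue@4 deps=(2,2) exec_start@4 write@5
I4 mul r1: issue@5 deps=(3,3) exec_start@5 write@8

Answer: 2 3 4 5 8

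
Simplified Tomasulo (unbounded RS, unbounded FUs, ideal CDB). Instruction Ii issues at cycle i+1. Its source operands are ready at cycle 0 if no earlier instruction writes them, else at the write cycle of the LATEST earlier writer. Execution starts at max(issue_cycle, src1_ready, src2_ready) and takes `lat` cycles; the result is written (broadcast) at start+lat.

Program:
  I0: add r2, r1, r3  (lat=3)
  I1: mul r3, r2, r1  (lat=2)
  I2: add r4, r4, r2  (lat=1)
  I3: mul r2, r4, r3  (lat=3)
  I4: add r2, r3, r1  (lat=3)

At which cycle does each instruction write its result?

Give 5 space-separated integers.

I0 add r2: issue@1 deps=(None,None) exec_start@1 write@4
I1 mul r3: issue@2 deps=(0,None) exec_start@4 write@6
I2 add r4: issue@3 deps=(None,0) exec_start@4 write@5
I3 mul r2: issue@4 deps=(2,1) exec_start@6 write@9
I4 add r2: issue@5 deps=(1,None) exec_start@6 write@9

Answer: 4 6 5 9 9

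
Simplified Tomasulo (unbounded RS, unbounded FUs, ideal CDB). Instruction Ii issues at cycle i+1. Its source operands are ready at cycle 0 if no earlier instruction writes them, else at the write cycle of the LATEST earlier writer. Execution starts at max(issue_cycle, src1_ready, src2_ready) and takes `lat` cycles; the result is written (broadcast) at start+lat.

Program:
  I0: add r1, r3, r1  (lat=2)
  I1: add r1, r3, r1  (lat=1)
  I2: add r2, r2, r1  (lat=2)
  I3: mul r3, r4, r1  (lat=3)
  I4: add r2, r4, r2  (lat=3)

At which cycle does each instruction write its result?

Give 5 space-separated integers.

Answer: 3 4 6 7 9

Derivation:
I0 add r1: issue@1 deps=(None,None) exec_start@1 write@3
I1 add r1: issue@2 deps=(None,0) exec_start@3 write@4
I2 add r2: issue@3 deps=(None,1) exec_start@4 write@6
I3 mul r3: issue@4 deps=(None,1) exec_start@4 write@7
I4 add r2: issue@5 deps=(None,2) exec_start@6 write@9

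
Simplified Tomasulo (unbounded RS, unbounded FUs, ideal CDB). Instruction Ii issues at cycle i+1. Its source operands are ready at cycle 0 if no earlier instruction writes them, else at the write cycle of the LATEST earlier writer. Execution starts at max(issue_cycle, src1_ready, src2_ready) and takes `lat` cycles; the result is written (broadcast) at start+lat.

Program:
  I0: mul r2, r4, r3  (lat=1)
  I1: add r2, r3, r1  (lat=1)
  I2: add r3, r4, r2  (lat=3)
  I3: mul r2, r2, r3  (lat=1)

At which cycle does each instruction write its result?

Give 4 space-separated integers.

Answer: 2 3 6 7

Derivation:
I0 mul r2: issue@1 deps=(None,None) exec_start@1 write@2
I1 add r2: issue@2 deps=(None,None) exec_start@2 write@3
I2 add r3: issue@3 deps=(None,1) exec_start@3 write@6
I3 mul r2: issue@4 deps=(1,2) exec_start@6 write@7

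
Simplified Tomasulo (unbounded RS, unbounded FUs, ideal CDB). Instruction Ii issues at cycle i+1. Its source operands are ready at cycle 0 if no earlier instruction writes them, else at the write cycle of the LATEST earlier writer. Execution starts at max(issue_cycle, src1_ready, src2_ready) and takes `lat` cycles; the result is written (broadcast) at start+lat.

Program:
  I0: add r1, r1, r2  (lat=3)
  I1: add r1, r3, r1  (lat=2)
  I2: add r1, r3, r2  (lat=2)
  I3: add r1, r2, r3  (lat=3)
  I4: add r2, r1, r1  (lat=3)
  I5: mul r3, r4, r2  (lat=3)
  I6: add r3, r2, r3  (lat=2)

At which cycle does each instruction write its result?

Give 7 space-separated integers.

Answer: 4 6 5 7 10 13 15

Derivation:
I0 add r1: issue@1 deps=(None,None) exec_start@1 write@4
I1 add r1: issue@2 deps=(None,0) exec_start@4 write@6
I2 add r1: issue@3 deps=(None,None) exec_start@3 write@5
I3 add r1: issue@4 deps=(None,None) exec_start@4 write@7
I4 add r2: issue@5 deps=(3,3) exec_start@7 write@10
I5 mul r3: issue@6 deps=(None,4) exec_start@10 write@13
I6 add r3: issue@7 deps=(4,5) exec_start@13 write@15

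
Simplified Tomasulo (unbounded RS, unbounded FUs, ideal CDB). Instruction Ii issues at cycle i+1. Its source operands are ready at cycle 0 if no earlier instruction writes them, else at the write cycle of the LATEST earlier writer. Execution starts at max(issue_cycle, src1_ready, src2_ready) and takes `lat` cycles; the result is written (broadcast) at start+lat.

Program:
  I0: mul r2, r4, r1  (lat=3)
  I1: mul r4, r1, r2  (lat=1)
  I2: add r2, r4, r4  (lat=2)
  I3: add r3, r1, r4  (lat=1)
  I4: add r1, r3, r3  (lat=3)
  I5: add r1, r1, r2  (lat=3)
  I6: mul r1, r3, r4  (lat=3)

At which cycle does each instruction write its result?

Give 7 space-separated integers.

I0 mul r2: issue@1 deps=(None,None) exec_start@1 write@4
I1 mul r4: issue@2 deps=(None,0) exec_start@4 write@5
I2 add r2: issue@3 deps=(1,1) exec_start@5 write@7
I3 add r3: issue@4 deps=(None,1) exec_start@5 write@6
I4 add r1: issue@5 deps=(3,3) exec_start@6 write@9
I5 add r1: issue@6 deps=(4,2) exec_start@9 write@12
I6 mul r1: issue@7 deps=(3,1) exec_start@7 write@10

Answer: 4 5 7 6 9 12 10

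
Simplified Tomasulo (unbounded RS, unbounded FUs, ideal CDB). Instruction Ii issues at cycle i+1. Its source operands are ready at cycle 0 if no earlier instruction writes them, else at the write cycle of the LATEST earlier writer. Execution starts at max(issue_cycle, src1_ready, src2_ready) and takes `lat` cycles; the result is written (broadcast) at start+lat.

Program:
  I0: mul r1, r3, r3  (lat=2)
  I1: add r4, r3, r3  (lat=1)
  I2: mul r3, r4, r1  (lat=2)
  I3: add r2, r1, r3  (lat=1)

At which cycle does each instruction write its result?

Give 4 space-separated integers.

I0 mul r1: issue@1 deps=(None,None) exec_start@1 write@3
I1 add r4: issue@2 deps=(None,None) exec_start@2 write@3
I2 mul r3: issue@3 deps=(1,0) exec_start@3 write@5
I3 add r2: issue@4 deps=(0,2) exec_start@5 write@6

Answer: 3 3 5 6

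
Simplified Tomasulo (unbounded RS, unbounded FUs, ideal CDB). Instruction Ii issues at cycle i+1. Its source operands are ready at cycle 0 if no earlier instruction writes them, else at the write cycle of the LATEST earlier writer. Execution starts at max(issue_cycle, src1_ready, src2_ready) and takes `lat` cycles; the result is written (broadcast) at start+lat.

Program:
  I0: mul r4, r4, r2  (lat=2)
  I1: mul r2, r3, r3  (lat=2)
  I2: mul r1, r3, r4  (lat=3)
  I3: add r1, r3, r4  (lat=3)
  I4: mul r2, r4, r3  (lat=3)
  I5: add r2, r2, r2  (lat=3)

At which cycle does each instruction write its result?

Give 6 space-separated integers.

I0 mul r4: issue@1 deps=(None,None) exec_start@1 write@3
I1 mul r2: issue@2 deps=(None,None) exec_start@2 write@4
I2 mul r1: issue@3 deps=(None,0) exec_start@3 write@6
I3 add r1: issue@4 deps=(None,0) exec_start@4 write@7
I4 mul r2: issue@5 deps=(0,None) exec_start@5 write@8
I5 add r2: issue@6 deps=(4,4) exec_start@8 write@11

Answer: 3 4 6 7 8 11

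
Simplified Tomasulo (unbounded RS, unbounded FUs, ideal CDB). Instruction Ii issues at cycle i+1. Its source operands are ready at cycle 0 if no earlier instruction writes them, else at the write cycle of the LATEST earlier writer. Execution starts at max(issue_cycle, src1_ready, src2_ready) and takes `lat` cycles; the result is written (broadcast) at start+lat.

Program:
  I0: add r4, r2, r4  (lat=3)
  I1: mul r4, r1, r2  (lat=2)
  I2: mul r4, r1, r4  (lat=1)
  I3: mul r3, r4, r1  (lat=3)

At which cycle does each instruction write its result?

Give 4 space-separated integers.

I0 add r4: issue@1 deps=(None,None) exec_start@1 write@4
I1 mul r4: issue@2 deps=(None,None) exec_start@2 write@4
I2 mul r4: issue@3 deps=(None,1) exec_start@4 write@5
I3 mul r3: issue@4 deps=(2,None) exec_start@5 write@8

Answer: 4 4 5 8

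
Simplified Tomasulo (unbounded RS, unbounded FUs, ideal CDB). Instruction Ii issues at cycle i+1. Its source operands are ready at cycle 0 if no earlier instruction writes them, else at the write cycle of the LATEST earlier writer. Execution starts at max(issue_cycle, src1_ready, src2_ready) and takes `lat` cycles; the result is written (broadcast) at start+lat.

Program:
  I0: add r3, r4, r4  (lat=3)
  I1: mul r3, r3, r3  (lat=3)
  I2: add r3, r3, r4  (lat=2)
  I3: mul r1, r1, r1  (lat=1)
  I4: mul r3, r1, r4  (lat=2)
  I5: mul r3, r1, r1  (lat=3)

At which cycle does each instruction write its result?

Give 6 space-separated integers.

I0 add r3: issue@1 deps=(None,None) exec_start@1 write@4
I1 mul r3: issue@2 deps=(0,0) exec_start@4 write@7
I2 add r3: issue@3 deps=(1,None) exec_start@7 write@9
I3 mul r1: issue@4 deps=(None,None) exec_start@4 write@5
I4 mul r3: issue@5 deps=(3,None) exec_start@5 write@7
I5 mul r3: issue@6 deps=(3,3) exec_start@6 write@9

Answer: 4 7 9 5 7 9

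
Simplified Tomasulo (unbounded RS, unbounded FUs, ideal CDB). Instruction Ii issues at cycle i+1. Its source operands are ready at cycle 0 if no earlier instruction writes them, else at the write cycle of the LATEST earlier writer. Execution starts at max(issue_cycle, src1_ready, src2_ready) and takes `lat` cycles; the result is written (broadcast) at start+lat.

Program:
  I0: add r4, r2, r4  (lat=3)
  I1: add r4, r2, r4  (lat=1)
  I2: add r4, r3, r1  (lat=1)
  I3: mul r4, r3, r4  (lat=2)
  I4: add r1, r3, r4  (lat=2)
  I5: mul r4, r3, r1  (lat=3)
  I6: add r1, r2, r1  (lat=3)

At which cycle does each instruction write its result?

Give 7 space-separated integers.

Answer: 4 5 4 6 8 11 11

Derivation:
I0 add r4: issue@1 deps=(None,None) exec_start@1 write@4
I1 add r4: issue@2 deps=(None,0) exec_start@4 write@5
I2 add r4: issue@3 deps=(None,None) exec_start@3 write@4
I3 mul r4: issue@4 deps=(None,2) exec_start@4 write@6
I4 add r1: issue@5 deps=(None,3) exec_start@6 write@8
I5 mul r4: issue@6 deps=(None,4) exec_start@8 write@11
I6 add r1: issue@7 deps=(None,4) exec_start@8 write@11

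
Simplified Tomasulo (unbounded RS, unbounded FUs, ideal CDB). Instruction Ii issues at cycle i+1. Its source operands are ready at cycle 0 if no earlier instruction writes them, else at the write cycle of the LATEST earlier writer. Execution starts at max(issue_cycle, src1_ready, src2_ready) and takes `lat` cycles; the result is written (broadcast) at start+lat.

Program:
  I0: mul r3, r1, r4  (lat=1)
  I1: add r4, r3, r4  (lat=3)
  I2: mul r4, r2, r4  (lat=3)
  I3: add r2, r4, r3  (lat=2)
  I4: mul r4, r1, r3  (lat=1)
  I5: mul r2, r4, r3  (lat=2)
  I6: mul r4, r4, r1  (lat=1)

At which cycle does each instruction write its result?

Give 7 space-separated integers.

I0 mul r3: issue@1 deps=(None,None) exec_start@1 write@2
I1 add r4: issue@2 deps=(0,None) exec_start@2 write@5
I2 mul r4: issue@3 deps=(None,1) exec_start@5 write@8
I3 add r2: issue@4 deps=(2,0) exec_start@8 write@10
I4 mul r4: issue@5 deps=(None,0) exec_start@5 write@6
I5 mul r2: issue@6 deps=(4,0) exec_start@6 write@8
I6 mul r4: issue@7 deps=(4,None) exec_start@7 write@8

Answer: 2 5 8 10 6 8 8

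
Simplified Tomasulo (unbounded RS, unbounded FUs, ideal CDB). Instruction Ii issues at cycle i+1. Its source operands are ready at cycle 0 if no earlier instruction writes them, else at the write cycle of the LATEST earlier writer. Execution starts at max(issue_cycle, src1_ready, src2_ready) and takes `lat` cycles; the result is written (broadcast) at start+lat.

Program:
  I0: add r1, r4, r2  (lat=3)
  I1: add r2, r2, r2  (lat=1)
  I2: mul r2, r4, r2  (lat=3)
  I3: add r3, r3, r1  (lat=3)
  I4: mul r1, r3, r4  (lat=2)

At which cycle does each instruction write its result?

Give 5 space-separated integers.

I0 add r1: issue@1 deps=(None,None) exec_start@1 write@4
I1 add r2: issue@2 deps=(None,None) exec_start@2 write@3
I2 mul r2: issue@3 deps=(None,1) exec_start@3 write@6
I3 add r3: issue@4 deps=(None,0) exec_start@4 write@7
I4 mul r1: issue@5 deps=(3,None) exec_start@7 write@9

Answer: 4 3 6 7 9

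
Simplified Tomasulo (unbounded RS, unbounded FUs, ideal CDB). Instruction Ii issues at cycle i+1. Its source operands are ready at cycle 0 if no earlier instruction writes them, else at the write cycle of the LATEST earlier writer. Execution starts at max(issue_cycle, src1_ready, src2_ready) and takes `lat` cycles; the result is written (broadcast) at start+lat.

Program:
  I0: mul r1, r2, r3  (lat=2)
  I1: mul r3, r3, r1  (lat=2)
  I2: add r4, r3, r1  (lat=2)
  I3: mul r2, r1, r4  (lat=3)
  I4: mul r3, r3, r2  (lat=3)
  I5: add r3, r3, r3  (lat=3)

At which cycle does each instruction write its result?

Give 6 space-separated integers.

Answer: 3 5 7 10 13 16

Derivation:
I0 mul r1: issue@1 deps=(None,None) exec_start@1 write@3
I1 mul r3: issue@2 deps=(None,0) exec_start@3 write@5
I2 add r4: issue@3 deps=(1,0) exec_start@5 write@7
I3 mul r2: issue@4 deps=(0,2) exec_start@7 write@10
I4 mul r3: issue@5 deps=(1,3) exec_start@10 write@13
I5 add r3: issue@6 deps=(4,4) exec_start@13 write@16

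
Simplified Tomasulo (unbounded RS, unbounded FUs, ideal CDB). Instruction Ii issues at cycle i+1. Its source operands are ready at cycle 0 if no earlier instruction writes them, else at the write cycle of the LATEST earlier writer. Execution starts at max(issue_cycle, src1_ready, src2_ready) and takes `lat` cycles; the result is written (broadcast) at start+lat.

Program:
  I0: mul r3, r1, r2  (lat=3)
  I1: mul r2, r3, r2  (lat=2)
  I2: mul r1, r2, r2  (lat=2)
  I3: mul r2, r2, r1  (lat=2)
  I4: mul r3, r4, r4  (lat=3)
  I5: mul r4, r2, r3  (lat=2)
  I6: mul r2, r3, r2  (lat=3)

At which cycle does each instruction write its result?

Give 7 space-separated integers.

I0 mul r3: issue@1 deps=(None,None) exec_start@1 write@4
I1 mul r2: issue@2 deps=(0,None) exec_start@4 write@6
I2 mul r1: issue@3 deps=(1,1) exec_start@6 write@8
I3 mul r2: issue@4 deps=(1,2) exec_start@8 write@10
I4 mul r3: issue@5 deps=(None,None) exec_start@5 write@8
I5 mul r4: issue@6 deps=(3,4) exec_start@10 write@12
I6 mul r2: issue@7 deps=(4,3) exec_start@10 write@13

Answer: 4 6 8 10 8 12 13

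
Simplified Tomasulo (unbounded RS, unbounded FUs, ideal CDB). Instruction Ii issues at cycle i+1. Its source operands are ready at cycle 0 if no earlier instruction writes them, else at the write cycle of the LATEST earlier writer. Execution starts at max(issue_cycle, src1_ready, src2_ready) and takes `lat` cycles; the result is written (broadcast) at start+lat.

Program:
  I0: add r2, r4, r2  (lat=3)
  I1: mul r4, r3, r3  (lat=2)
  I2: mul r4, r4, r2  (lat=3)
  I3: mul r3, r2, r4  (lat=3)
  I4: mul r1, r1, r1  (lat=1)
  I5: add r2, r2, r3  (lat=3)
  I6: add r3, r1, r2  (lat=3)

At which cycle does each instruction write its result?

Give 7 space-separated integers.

Answer: 4 4 7 10 6 13 16

Derivation:
I0 add r2: issue@1 deps=(None,None) exec_start@1 write@4
I1 mul r4: issue@2 deps=(None,None) exec_start@2 write@4
I2 mul r4: issue@3 deps=(1,0) exec_start@4 write@7
I3 mul r3: issue@4 deps=(0,2) exec_start@7 write@10
I4 mul r1: issue@5 deps=(None,None) exec_start@5 write@6
I5 add r2: issue@6 deps=(0,3) exec_start@10 write@13
I6 add r3: issue@7 deps=(4,5) exec_start@13 write@16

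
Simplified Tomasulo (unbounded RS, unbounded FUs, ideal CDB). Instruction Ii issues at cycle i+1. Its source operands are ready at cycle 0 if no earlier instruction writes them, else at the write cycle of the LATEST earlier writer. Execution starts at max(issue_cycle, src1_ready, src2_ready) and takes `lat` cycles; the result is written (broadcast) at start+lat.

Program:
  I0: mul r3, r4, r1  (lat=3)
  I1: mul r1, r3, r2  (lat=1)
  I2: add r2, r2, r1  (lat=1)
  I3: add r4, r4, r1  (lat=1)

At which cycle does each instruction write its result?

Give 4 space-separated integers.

Answer: 4 5 6 6

Derivation:
I0 mul r3: issue@1 deps=(None,None) exec_start@1 write@4
I1 mul r1: issue@2 deps=(0,None) exec_start@4 write@5
I2 add r2: issue@3 deps=(None,1) exec_start@5 write@6
I3 add r4: issue@4 deps=(None,1) exec_start@5 write@6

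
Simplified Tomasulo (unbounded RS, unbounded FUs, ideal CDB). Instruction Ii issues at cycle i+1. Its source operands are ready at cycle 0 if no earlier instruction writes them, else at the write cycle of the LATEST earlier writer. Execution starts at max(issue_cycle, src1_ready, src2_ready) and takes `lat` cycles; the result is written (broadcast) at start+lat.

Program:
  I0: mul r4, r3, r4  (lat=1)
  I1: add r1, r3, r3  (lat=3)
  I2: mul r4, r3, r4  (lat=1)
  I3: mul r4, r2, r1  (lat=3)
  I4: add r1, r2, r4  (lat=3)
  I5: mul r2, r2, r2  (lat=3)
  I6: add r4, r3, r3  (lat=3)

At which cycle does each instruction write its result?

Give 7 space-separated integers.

Answer: 2 5 4 8 11 9 10

Derivation:
I0 mul r4: issue@1 deps=(None,None) exec_start@1 write@2
I1 add r1: issue@2 deps=(None,None) exec_start@2 write@5
I2 mul r4: issue@3 deps=(None,0) exec_start@3 write@4
I3 mul r4: issue@4 deps=(None,1) exec_start@5 write@8
I4 add r1: issue@5 deps=(None,3) exec_start@8 write@11
I5 mul r2: issue@6 deps=(None,None) exec_start@6 write@9
I6 add r4: issue@7 deps=(None,None) exec_start@7 write@10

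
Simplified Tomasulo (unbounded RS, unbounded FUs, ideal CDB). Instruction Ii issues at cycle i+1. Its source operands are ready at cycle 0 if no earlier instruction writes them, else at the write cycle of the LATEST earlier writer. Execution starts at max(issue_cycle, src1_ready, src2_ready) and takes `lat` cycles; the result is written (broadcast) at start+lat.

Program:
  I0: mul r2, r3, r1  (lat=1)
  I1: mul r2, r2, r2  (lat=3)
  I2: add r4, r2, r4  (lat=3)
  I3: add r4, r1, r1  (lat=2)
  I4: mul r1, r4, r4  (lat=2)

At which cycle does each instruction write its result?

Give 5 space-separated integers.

I0 mul r2: issue@1 deps=(None,None) exec_start@1 write@2
I1 mul r2: issue@2 deps=(0,0) exec_start@2 write@5
I2 add r4: issue@3 deps=(1,None) exec_start@5 write@8
I3 add r4: issue@4 deps=(None,None) exec_start@4 write@6
I4 mul r1: issue@5 deps=(3,3) exec_start@6 write@8

Answer: 2 5 8 6 8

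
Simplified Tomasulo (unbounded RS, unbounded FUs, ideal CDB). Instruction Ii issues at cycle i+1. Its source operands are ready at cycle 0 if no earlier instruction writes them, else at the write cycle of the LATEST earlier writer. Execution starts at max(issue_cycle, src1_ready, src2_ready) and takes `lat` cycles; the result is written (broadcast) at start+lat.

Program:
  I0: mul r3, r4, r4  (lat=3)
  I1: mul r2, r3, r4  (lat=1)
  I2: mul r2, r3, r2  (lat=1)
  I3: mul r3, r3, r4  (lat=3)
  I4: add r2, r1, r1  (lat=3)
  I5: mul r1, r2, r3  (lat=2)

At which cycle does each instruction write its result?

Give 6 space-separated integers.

Answer: 4 5 6 7 8 10

Derivation:
I0 mul r3: issue@1 deps=(None,None) exec_start@1 write@4
I1 mul r2: issue@2 deps=(0,None) exec_start@4 write@5
I2 mul r2: issue@3 deps=(0,1) exec_start@5 write@6
I3 mul r3: issue@4 deps=(0,None) exec_start@4 write@7
I4 add r2: issue@5 deps=(None,None) exec_start@5 write@8
I5 mul r1: issue@6 deps=(4,3) exec_start@8 write@10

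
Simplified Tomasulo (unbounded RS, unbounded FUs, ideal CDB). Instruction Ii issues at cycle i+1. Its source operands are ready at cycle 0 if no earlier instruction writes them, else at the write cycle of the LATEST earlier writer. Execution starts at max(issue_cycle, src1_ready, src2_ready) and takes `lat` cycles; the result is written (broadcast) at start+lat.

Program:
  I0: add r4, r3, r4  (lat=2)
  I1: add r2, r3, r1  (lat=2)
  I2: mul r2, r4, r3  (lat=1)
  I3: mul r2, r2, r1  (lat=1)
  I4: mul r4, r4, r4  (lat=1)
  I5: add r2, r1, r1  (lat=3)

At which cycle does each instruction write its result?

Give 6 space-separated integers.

I0 add r4: issue@1 deps=(None,None) exec_start@1 write@3
I1 add r2: issue@2 deps=(None,None) exec_start@2 write@4
I2 mul r2: issue@3 deps=(0,None) exec_start@3 write@4
I3 mul r2: issue@4 deps=(2,None) exec_start@4 write@5
I4 mul r4: issue@5 deps=(0,0) exec_start@5 write@6
I5 add r2: issue@6 deps=(None,None) exec_start@6 write@9

Answer: 3 4 4 5 6 9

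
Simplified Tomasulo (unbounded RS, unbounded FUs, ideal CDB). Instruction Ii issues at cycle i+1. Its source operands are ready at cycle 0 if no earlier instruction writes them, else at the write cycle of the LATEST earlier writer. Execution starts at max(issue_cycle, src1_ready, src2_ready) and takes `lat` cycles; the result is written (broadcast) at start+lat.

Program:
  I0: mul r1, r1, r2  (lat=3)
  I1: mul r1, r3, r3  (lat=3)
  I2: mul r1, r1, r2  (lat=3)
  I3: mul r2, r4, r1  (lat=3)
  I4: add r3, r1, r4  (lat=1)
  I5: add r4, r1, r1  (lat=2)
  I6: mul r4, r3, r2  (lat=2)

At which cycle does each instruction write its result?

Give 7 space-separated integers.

Answer: 4 5 8 11 9 10 13

Derivation:
I0 mul r1: issue@1 deps=(None,None) exec_start@1 write@4
I1 mul r1: issue@2 deps=(None,None) exec_start@2 write@5
I2 mul r1: issue@3 deps=(1,None) exec_start@5 write@8
I3 mul r2: issue@4 deps=(None,2) exec_start@8 write@11
I4 add r3: issue@5 deps=(2,None) exec_start@8 write@9
I5 add r4: issue@6 deps=(2,2) exec_start@8 write@10
I6 mul r4: issue@7 deps=(4,3) exec_start@11 write@13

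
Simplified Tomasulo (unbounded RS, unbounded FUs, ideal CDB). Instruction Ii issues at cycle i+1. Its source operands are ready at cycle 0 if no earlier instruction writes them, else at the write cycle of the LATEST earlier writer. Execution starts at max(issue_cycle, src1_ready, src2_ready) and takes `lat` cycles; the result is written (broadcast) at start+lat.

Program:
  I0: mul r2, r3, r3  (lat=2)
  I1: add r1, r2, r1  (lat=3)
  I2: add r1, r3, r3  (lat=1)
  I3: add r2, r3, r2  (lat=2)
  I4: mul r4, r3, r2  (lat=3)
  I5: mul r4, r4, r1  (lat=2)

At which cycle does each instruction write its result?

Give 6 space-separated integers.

I0 mul r2: issue@1 deps=(None,None) exec_start@1 write@3
I1 add r1: issue@2 deps=(0,None) exec_start@3 write@6
I2 add r1: issue@3 deps=(None,None) exec_start@3 write@4
I3 add r2: issue@4 deps=(None,0) exec_start@4 write@6
I4 mul r4: issue@5 deps=(None,3) exec_start@6 write@9
I5 mul r4: issue@6 deps=(4,2) exec_start@9 write@11

Answer: 3 6 4 6 9 11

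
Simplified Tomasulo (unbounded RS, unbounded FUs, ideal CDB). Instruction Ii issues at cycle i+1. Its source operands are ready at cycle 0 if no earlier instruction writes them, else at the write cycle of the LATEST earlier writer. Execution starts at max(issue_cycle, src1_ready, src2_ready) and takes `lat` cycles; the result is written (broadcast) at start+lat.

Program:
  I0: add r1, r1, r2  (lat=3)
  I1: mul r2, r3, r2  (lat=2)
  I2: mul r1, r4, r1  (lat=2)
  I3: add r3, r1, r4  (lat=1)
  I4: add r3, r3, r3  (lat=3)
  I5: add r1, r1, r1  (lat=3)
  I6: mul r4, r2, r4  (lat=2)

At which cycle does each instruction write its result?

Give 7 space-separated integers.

I0 add r1: issue@1 deps=(None,None) exec_start@1 write@4
I1 mul r2: issue@2 deps=(None,None) exec_start@2 write@4
I2 mul r1: issue@3 deps=(None,0) exec_start@4 write@6
I3 add r3: issue@4 deps=(2,None) exec_start@6 write@7
I4 add r3: issue@5 deps=(3,3) exec_start@7 write@10
I5 add r1: issue@6 deps=(2,2) exec_start@6 write@9
I6 mul r4: issue@7 deps=(1,None) exec_start@7 write@9

Answer: 4 4 6 7 10 9 9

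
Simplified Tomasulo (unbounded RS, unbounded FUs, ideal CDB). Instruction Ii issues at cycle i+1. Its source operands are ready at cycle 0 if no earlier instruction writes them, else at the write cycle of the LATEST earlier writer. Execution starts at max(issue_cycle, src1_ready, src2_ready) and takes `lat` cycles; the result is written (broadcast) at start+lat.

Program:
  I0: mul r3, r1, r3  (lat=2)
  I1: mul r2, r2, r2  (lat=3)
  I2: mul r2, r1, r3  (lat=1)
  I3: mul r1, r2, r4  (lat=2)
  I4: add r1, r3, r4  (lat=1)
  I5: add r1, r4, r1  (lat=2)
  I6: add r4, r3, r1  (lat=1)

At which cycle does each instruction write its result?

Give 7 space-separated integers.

Answer: 3 5 4 6 6 8 9

Derivation:
I0 mul r3: issue@1 deps=(None,None) exec_start@1 write@3
I1 mul r2: issue@2 deps=(None,None) exec_start@2 write@5
I2 mul r2: issue@3 deps=(None,0) exec_start@3 write@4
I3 mul r1: issue@4 deps=(2,None) exec_start@4 write@6
I4 add r1: issue@5 deps=(0,None) exec_start@5 write@6
I5 add r1: issue@6 deps=(None,4) exec_start@6 write@8
I6 add r4: issue@7 deps=(0,5) exec_start@8 write@9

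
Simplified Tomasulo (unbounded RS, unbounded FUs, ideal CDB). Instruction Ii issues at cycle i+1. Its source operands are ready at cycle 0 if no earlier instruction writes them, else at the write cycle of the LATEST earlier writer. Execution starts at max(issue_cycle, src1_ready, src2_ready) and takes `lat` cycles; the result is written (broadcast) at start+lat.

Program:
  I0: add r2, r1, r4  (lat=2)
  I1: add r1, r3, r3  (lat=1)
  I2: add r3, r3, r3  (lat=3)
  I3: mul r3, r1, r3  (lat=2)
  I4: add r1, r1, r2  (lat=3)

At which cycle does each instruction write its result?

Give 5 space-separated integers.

I0 add r2: issue@1 deps=(None,None) exec_start@1 write@3
I1 add r1: issue@2 deps=(None,None) exec_start@2 write@3
I2 add r3: issue@3 deps=(None,None) exec_start@3 write@6
I3 mul r3: issue@4 deps=(1,2) exec_start@6 write@8
I4 add r1: issue@5 deps=(1,0) exec_start@5 write@8

Answer: 3 3 6 8 8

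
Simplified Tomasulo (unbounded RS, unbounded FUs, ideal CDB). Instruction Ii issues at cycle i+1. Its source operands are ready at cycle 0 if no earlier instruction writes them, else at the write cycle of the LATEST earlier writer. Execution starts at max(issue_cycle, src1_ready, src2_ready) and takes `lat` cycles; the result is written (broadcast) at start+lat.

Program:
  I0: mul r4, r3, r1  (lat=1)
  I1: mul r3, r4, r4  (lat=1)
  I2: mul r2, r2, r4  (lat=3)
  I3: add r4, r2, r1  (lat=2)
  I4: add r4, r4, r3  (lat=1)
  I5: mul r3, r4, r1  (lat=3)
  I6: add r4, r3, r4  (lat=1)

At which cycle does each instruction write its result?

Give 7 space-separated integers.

I0 mul r4: issue@1 deps=(None,None) exec_start@1 write@2
I1 mul r3: issue@2 deps=(0,0) exec_start@2 write@3
I2 mul r2: issue@3 deps=(None,0) exec_start@3 write@6
I3 add r4: issue@4 deps=(2,None) exec_start@6 write@8
I4 add r4: issue@5 deps=(3,1) exec_start@8 write@9
I5 mul r3: issue@6 deps=(4,None) exec_start@9 write@12
I6 add r4: issue@7 deps=(5,4) exec_start@12 write@13

Answer: 2 3 6 8 9 12 13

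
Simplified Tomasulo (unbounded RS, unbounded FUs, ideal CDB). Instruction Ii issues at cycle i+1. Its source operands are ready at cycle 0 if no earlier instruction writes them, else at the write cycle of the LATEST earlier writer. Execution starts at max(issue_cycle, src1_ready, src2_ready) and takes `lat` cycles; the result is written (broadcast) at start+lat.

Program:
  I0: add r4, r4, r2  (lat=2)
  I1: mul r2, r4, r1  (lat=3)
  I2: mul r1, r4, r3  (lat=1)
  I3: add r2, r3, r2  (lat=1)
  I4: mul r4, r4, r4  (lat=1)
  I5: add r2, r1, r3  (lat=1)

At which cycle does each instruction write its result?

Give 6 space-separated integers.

Answer: 3 6 4 7 6 7

Derivation:
I0 add r4: issue@1 deps=(None,None) exec_start@1 write@3
I1 mul r2: issue@2 deps=(0,None) exec_start@3 write@6
I2 mul r1: issue@3 deps=(0,None) exec_start@3 write@4
I3 add r2: issue@4 deps=(None,1) exec_start@6 write@7
I4 mul r4: issue@5 deps=(0,0) exec_start@5 write@6
I5 add r2: issue@6 deps=(2,None) exec_start@6 write@7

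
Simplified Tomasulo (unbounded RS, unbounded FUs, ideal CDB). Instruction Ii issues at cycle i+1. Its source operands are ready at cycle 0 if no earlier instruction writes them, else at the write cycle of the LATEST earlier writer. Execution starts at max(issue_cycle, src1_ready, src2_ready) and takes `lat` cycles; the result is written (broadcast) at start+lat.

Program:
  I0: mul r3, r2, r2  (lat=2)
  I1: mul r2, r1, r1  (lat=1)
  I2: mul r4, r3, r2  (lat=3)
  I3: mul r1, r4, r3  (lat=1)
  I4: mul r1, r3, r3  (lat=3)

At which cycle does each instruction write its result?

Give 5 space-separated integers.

I0 mul r3: issue@1 deps=(None,None) exec_start@1 write@3
I1 mul r2: issue@2 deps=(None,None) exec_start@2 write@3
I2 mul r4: issue@3 deps=(0,1) exec_start@3 write@6
I3 mul r1: issue@4 deps=(2,0) exec_start@6 write@7
I4 mul r1: issue@5 deps=(0,0) exec_start@5 write@8

Answer: 3 3 6 7 8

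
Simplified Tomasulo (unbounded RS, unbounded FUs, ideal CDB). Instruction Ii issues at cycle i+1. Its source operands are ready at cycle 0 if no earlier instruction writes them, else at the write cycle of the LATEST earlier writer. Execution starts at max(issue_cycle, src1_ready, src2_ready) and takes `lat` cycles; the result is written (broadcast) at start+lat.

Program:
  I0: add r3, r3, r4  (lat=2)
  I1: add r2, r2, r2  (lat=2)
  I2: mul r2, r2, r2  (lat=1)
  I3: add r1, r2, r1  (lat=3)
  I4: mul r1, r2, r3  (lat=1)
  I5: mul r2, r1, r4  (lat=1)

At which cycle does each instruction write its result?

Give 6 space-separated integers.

I0 add r3: issue@1 deps=(None,None) exec_start@1 write@3
I1 add r2: issue@2 deps=(None,None) exec_start@2 write@4
I2 mul r2: issue@3 deps=(1,1) exec_start@4 write@5
I3 add r1: issue@4 deps=(2,None) exec_start@5 write@8
I4 mul r1: issue@5 deps=(2,0) exec_start@5 write@6
I5 mul r2: issue@6 deps=(4,None) exec_start@6 write@7

Answer: 3 4 5 8 6 7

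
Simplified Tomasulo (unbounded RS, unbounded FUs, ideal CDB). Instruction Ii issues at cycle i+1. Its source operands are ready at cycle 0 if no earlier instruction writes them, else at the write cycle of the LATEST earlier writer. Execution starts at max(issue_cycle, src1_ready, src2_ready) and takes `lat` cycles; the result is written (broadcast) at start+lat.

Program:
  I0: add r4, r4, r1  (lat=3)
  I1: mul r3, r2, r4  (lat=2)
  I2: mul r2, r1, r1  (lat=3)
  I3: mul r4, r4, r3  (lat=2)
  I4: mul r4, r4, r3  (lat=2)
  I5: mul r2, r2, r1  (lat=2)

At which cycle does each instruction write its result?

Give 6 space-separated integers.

Answer: 4 6 6 8 10 8

Derivation:
I0 add r4: issue@1 deps=(None,None) exec_start@1 write@4
I1 mul r3: issue@2 deps=(None,0) exec_start@4 write@6
I2 mul r2: issue@3 deps=(None,None) exec_start@3 write@6
I3 mul r4: issue@4 deps=(0,1) exec_start@6 write@8
I4 mul r4: issue@5 deps=(3,1) exec_start@8 write@10
I5 mul r2: issue@6 deps=(2,None) exec_start@6 write@8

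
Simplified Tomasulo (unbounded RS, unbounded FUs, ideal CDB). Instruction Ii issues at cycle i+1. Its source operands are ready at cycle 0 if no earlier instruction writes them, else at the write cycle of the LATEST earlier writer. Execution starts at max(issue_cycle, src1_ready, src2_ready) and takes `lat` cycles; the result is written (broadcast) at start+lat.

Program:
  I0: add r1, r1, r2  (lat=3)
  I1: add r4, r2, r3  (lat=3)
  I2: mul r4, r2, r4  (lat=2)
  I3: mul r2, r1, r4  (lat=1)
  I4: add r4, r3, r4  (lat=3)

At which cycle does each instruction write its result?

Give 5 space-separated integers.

Answer: 4 5 7 8 10

Derivation:
I0 add r1: issue@1 deps=(None,None) exec_start@1 write@4
I1 add r4: issue@2 deps=(None,None) exec_start@2 write@5
I2 mul r4: issue@3 deps=(None,1) exec_start@5 write@7
I3 mul r2: issue@4 deps=(0,2) exec_start@7 write@8
I4 add r4: issue@5 deps=(None,2) exec_start@7 write@10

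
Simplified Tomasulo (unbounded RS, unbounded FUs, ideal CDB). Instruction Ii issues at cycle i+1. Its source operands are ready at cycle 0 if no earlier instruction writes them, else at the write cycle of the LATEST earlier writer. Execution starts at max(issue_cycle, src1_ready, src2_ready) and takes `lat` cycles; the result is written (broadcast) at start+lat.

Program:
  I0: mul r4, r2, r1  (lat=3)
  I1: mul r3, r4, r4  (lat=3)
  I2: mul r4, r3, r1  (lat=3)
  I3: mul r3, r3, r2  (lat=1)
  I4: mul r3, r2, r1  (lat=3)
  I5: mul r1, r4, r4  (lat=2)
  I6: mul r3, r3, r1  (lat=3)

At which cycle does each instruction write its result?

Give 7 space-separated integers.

I0 mul r4: issue@1 deps=(None,None) exec_start@1 write@4
I1 mul r3: issue@2 deps=(0,0) exec_start@4 write@7
I2 mul r4: issue@3 deps=(1,None) exec_start@7 write@10
I3 mul r3: issue@4 deps=(1,None) exec_start@7 write@8
I4 mul r3: issue@5 deps=(None,None) exec_start@5 write@8
I5 mul r1: issue@6 deps=(2,2) exec_start@10 write@12
I6 mul r3: issue@7 deps=(4,5) exec_start@12 write@15

Answer: 4 7 10 8 8 12 15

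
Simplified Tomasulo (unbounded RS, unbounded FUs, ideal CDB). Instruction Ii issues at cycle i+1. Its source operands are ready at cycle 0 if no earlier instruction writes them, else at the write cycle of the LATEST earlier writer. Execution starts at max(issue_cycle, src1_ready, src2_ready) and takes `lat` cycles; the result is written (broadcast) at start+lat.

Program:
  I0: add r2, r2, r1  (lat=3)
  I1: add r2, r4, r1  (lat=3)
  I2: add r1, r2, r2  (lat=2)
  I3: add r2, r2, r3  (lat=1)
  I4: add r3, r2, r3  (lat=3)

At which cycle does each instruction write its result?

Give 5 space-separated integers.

I0 add r2: issue@1 deps=(None,None) exec_start@1 write@4
I1 add r2: issue@2 deps=(None,None) exec_start@2 write@5
I2 add r1: issue@3 deps=(1,1) exec_start@5 write@7
I3 add r2: issue@4 deps=(1,None) exec_start@5 write@6
I4 add r3: issue@5 deps=(3,None) exec_start@6 write@9

Answer: 4 5 7 6 9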